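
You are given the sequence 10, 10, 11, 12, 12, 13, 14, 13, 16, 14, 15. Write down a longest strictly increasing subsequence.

Patience tails give the LIS length; then backtrack through the dp parents:
10 → extends → [10]
10 → already a tail → [10]
11 → extends → [10, 11]
12 → extends → [10, 11, 12]
12 → already a tail → [10, 11, 12]
13 → extends → [10, 11, 12, 13]
14 → extends → [10, 11, 12, 13, 14]
13 → already a tail → [10, 11, 12, 13, 14]
16 → extends → [10, 11, 12, 13, 14, 16]
14 → already a tail → [10, 11, 12, 13, 14, 16]
15 → replaces 16 → [10, 11, 12, 13, 14, 15]
Length 6; one witness is 10, 11, 12, 13, 14, 16.

10, 11, 12, 13, 14, 16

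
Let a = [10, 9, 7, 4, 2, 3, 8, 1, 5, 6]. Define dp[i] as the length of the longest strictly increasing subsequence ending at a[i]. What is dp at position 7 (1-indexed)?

dp[i] = 1 + max{dp[j] : j<i, a[j]<a[i]} (or 1 if no such j):
i:      1  2  3  4  5  6  7  8  9 10
a[i]:  10  9  7  4  2  3  8  1  5  6
dp:     1  1  1  1  1  2  3  1  3  4
At index 7 the value is 3.

3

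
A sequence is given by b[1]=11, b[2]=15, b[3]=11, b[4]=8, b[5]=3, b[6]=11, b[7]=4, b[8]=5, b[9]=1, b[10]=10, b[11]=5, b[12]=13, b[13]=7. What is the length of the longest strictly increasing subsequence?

Let dp[i] be the length of the longest such subsequence ending at index i:
i:      1  2  3  4  5  6  7  8  9 10 11 12 13
b[i]:  11 15 11  8  3 11  4  5  1 10  5 13  7
dp:     1  2  1  1  1  2  2  3  1  4  3  5  4
Maximum dp value is 5.

5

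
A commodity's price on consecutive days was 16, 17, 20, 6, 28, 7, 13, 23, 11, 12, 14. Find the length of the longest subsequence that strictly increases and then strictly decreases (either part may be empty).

6

inc[i] = longest strictly increasing subsequence ending at i; dec[i] = longest strictly decreasing subsequence starting at i:
i:      1  2  3  4  5  6  7  8  9 10 11
a[i]:  16 17 20  6 28  7 13 23 11 12 14
inc:    1  2  3  1  4  2  3  4  3  4  5
dec:    3  3  3  1  3  1  2  2  1  1  1
Best peak at i=5 (value 28): inc=4, dec=3, length 4+3−1 = 6.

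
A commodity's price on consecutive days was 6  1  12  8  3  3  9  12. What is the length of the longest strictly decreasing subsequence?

3

Negate each value so 'decreasing' becomes 'increasing', then run patience tails on the negated sequence:
-6 → extends → [-6]
-1 → extends → [-6, -1]
-12 → replaces -6 → [-12, -1]
-8 → replaces -1 → [-12, -8]
-3 → extends → [-12, -8, -3]
-3 → already a tail → [-12, -8, -3]
-9 → replaces -8 → [-12, -9, -3]
-12 → already a tail → [-12, -9, -3]
Three tails, so the longest strictly decreasing subsequence of the original has length 3.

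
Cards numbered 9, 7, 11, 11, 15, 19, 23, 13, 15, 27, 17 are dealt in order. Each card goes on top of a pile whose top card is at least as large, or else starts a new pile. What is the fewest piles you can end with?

6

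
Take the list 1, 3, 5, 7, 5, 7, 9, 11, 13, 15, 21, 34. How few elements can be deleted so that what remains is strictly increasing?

2

Fewest deletions = n − (longest strictly increasing subsequence).
Patience tails:
1 → extends → [1]
3 → extends → [1, 3]
5 → extends → [1, 3, 5]
7 → extends → [1, 3, 5, 7]
5 → already a tail → [1, 3, 5, 7]
7 → already a tail → [1, 3, 5, 7]
9 → extends → [1, 3, 5, 7, 9]
11 → extends → [1, 3, 5, 7, 9, 11]
13 → extends → [1, 3, 5, 7, 9, 11, 13]
15 → extends → [1, 3, 5, 7, 9, 11, 13, 15]
21 → extends → [1, 3, 5, 7, 9, 11, 13, 15, 21]
34 → extends → [1, 3, 5, 7, 9, 11, 13, 15, 21, 34]
Longest strictly increasing subsequence has length 10, so deletions = 12 − 10 = 2.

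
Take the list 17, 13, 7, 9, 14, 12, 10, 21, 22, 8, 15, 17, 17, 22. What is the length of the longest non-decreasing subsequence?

Track the smallest tail for each achievable length (allowing ties):
17 → extends → [17]
13 → replaces 17 → [13]
7 → replaces 13 → [7]
9 → extends → [7, 9]
14 → extends → [7, 9, 14]
12 → replaces 14 → [7, 9, 12]
10 → replaces 12 → [7, 9, 10]
21 → extends → [7, 9, 10, 21]
22 → extends → [7, 9, 10, 21, 22]
8 → replaces 9 → [7, 8, 10, 21, 22]
15 → replaces 21 → [7, 8, 10, 15, 22]
17 → replaces 22 → [7, 8, 10, 15, 17]
17 → extends → [7, 8, 10, 15, 17, 17]
22 → extends → [7, 8, 10, 15, 17, 17, 22]
Seven tails, so the longest non-decreasing subsequence has length 7 (e.g. 7, 9, 14, 15, 17, 17, 22).

7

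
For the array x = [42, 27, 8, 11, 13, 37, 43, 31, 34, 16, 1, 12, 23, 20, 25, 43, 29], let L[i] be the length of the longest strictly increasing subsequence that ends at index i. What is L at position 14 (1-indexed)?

5

dp[i] = 1 + max{dp[j] : j<i, x[j]<x[i]} (or 1 if no such j):
i:      1  2  3  4  5  6  7  8  9 10 11 12 13 14 15 16 17
x[i]:  42 27  8 11 13 37 43 31 34 16  1 12 23 20 25 43 29
dp:     1  1  1  2  3  4  5  4  5  4  1  3  5  5  6  7  7
At index 14 the value is 5.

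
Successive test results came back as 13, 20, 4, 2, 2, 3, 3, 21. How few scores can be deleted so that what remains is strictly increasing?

5

Fewest deletions = n − (longest strictly increasing subsequence).
i:      1  2  3  4  5  6  7  8
a[i]:  13 20  4  2  2  3  3 21
dp:     1  2  1  1  1  2  2  3
max dp = 3, so deletions = 8 − 3 = 5.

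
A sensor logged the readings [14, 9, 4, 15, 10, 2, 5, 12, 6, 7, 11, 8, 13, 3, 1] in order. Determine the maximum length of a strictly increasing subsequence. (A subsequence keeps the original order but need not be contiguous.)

Track the smallest tail for each achievable length (strict):
14 → extends → [14]
9 → replaces 14 → [9]
4 → replaces 9 → [4]
15 → extends → [4, 15]
10 → replaces 15 → [4, 10]
2 → replaces 4 → [2, 10]
5 → replaces 10 → [2, 5]
12 → extends → [2, 5, 12]
6 → replaces 12 → [2, 5, 6]
7 → extends → [2, 5, 6, 7]
11 → extends → [2, 5, 6, 7, 11]
8 → replaces 11 → [2, 5, 6, 7, 8]
13 → extends → [2, 5, 6, 7, 8, 13]
3 → replaces 5 → [2, 3, 6, 7, 8, 13]
1 → replaces 2 → [1, 3, 6, 7, 8, 13]
Six tails, so the longest strictly increasing subsequence has length 6 (e.g. 4, 5, 6, 7, 11, 13).

6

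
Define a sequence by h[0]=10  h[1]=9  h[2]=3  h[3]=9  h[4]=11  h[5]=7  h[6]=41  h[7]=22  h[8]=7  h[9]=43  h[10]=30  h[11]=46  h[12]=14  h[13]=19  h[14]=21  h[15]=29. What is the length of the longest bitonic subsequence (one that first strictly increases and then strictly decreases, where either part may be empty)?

7

inc[i] = longest strictly increasing subsequence ending at i; dec[i] = longest strictly decreasing subsequence starting at i:
i:      0  1  2  3  4  5  6  7  8  9 10 11 12 13 14 15
h[i]:  10  9  3  9 11  7 41 22  7 43 30 46 14 19 21 29
inc:    1  1  1  2  3  2  4  4  2  5  5  6  4  5  6  7
dec:    3  2  1  2  2  1  3  2  1  3  2  2  1  1  1  1
Best peak at i=9 (value 43): inc=5, dec=3, length 5+3−1 = 7.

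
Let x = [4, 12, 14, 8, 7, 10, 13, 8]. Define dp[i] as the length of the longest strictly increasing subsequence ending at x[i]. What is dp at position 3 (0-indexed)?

2

dp[i] = 1 + max{dp[j] : j<i, x[j]<x[i]} (or 1 if no such j):
i:      0  1  2  3  4  5  6  7
x[i]:   4 12 14  8  7 10 13  8
dp:     1  2  3  2  2  3  4  3
At index 3 the value is 2.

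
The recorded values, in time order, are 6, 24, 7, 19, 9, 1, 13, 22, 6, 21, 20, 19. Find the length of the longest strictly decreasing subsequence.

5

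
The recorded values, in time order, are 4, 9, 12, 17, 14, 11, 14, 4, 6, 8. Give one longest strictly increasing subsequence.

Patience tails give the LIS length; then backtrack through the dp parents:
4 → extends → [4]
9 → extends → [4, 9]
12 → extends → [4, 9, 12]
17 → extends → [4, 9, 12, 17]
14 → replaces 17 → [4, 9, 12, 14]
11 → replaces 12 → [4, 9, 11, 14]
14 → already a tail → [4, 9, 11, 14]
4 → already a tail → [4, 9, 11, 14]
6 → replaces 9 → [4, 6, 11, 14]
8 → replaces 11 → [4, 6, 8, 14]
Length 4; one witness is 4, 9, 12, 17.

4, 9, 12, 17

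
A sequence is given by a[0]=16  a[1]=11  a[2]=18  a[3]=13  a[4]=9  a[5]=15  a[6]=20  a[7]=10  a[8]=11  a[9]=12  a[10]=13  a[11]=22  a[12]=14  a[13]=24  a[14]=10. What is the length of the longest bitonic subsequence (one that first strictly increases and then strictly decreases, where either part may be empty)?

inc[i] = longest strictly increasing subsequence ending at i; dec[i] = longest strictly decreasing subsequence starting at i:
i:      0  1  2  3  4  5  6  7  8  9 10 11 12 13 14
a[i]:  16 11 18 13  9 15 20 10 11 12 13 22 14 24 10
inc:    1  1  2  2  1  3  4  2  3  4  5  6  6  7  2
dec:    4  2  4  3  1  3  3  1  2  2  2  3  2  2  1
Best peak at i=11 (value 22): inc=6, dec=3, length 6+3−1 = 8.

8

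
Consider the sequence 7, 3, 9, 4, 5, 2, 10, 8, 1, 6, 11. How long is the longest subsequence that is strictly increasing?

Track the smallest tail for each achievable length (strict):
7 → extends → [7]
3 → replaces 7 → [3]
9 → extends → [3, 9]
4 → replaces 9 → [3, 4]
5 → extends → [3, 4, 5]
2 → replaces 3 → [2, 4, 5]
10 → extends → [2, 4, 5, 10]
8 → replaces 10 → [2, 4, 5, 8]
1 → replaces 2 → [1, 4, 5, 8]
6 → replaces 8 → [1, 4, 5, 6]
11 → extends → [1, 4, 5, 6, 11]
Five tails, so the longest strictly increasing subsequence has length 5 (e.g. 3, 4, 5, 10, 11).

5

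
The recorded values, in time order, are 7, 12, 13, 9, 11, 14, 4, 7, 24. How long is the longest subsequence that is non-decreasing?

5

Let dp[i] be the length of the longest such subsequence ending at index i:
i:      1  2  3  4  5  6  7  8  9
a[i]:   7 12 13  9 11 14  4  7 24
dp:     1  2  3  2  3  4  1  2  5
Maximum dp value is 5.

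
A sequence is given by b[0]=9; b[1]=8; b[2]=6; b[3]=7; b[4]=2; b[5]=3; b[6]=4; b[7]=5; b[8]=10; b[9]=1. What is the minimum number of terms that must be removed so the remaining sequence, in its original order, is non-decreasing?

Fewest deletions = n − (longest non-decreasing subsequence).
i:      0  1  2  3  4  5  6  7  8  9
b[i]:   9  8  6  7  2  3  4  5 10  1
dp:     1  1  1  2  1  2  3  4  5  1
max dp = 5, so deletions = 10 − 5 = 5.

5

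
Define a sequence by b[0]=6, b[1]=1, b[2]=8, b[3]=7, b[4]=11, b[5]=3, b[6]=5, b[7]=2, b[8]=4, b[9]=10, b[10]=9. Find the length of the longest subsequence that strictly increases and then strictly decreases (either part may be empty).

inc[i] = longest strictly increasing subsequence ending at i; dec[i] = longest strictly decreasing subsequence starting at i:
i:      0  1  2  3  4  5  6  7  8  9 10
b[i]:   6  1  8  7 11  3  5  2  4 10  9
inc:    1  1  2  2  3  2  3  2  3  4  4
dec:    3  1  4  3  3  2  2  1  1  2  1
Best peak at i=2 (value 8): inc=2, dec=4, length 2+4−1 = 5.

5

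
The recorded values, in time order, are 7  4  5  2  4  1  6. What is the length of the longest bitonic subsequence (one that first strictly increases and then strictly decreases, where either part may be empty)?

4

inc[i] = longest strictly increasing subsequence ending at i; dec[i] = longest strictly decreasing subsequence starting at i:
i:     1 2 3 4 5 6 7
a[i]:  7 4 5 2 4 1 6
inc:   1 1 2 1 2 1 3
dec:   4 3 3 2 2 1 1
Best peak at i=1 (value 7): inc=1, dec=4, length 1+4−1 = 4.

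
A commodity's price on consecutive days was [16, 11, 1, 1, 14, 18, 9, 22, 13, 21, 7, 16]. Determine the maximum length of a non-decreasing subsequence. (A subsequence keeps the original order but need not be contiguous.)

5

Track the smallest tail for each achievable length (allowing ties):
16 → extends → [16]
11 → replaces 16 → [11]
1 → replaces 11 → [1]
1 → extends → [1, 1]
14 → extends → [1, 1, 14]
18 → extends → [1, 1, 14, 18]
9 → replaces 14 → [1, 1, 9, 18]
22 → extends → [1, 1, 9, 18, 22]
13 → replaces 18 → [1, 1, 9, 13, 22]
21 → replaces 22 → [1, 1, 9, 13, 21]
7 → replaces 9 → [1, 1, 7, 13, 21]
16 → replaces 21 → [1, 1, 7, 13, 16]
Five tails, so the longest non-decreasing subsequence has length 5 (e.g. 1, 1, 14, 18, 22).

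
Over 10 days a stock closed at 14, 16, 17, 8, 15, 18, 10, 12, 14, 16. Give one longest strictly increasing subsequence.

8, 10, 12, 14, 16

Patience tails give the LIS length; then backtrack through the dp parents:
14 → extends → [14]
16 → extends → [14, 16]
17 → extends → [14, 16, 17]
8 → replaces 14 → [8, 16, 17]
15 → replaces 16 → [8, 15, 17]
18 → extends → [8, 15, 17, 18]
10 → replaces 15 → [8, 10, 17, 18]
12 → replaces 17 → [8, 10, 12, 18]
14 → replaces 18 → [8, 10, 12, 14]
16 → extends → [8, 10, 12, 14, 16]
Length 5; one witness is 8, 10, 12, 14, 16.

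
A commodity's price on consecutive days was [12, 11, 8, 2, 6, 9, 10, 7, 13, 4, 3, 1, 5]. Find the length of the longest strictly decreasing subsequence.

7

Let dp[i] be the longest strictly decreasing subsequence ending at i:
i:      1  2  3  4  5  6  7  8  9 10 11 12 13
a[i]:  12 11  8  2  6  9 10  7 13  4  3  1  5
dp:     1  2  3  4  4  3  3  4  1  5  6  7  5
Maximum is 7.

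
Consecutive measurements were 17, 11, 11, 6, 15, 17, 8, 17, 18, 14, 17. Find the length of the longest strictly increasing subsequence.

Track the smallest tail for each achievable length (strict):
17 → extends → [17]
11 → replaces 17 → [11]
11 → already a tail → [11]
6 → replaces 11 → [6]
15 → extends → [6, 15]
17 → extends → [6, 15, 17]
8 → replaces 15 → [6, 8, 17]
17 → already a tail → [6, 8, 17]
18 → extends → [6, 8, 17, 18]
14 → replaces 17 → [6, 8, 14, 18]
17 → replaces 18 → [6, 8, 14, 17]
Four tails, so the longest strictly increasing subsequence has length 4 (e.g. 11, 15, 17, 18).

4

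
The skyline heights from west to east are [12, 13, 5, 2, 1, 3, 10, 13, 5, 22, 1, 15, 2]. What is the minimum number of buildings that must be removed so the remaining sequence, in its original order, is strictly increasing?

Fewest deletions = n − (longest strictly increasing subsequence).
Patience tails:
12 → extends → [12]
13 → extends → [12, 13]
5 → replaces 12 → [5, 13]
2 → replaces 5 → [2, 13]
1 → replaces 2 → [1, 13]
3 → replaces 13 → [1, 3]
10 → extends → [1, 3, 10]
13 → extends → [1, 3, 10, 13]
5 → replaces 10 → [1, 3, 5, 13]
22 → extends → [1, 3, 5, 13, 22]
1 → already a tail → [1, 3, 5, 13, 22]
15 → replaces 22 → [1, 3, 5, 13, 15]
2 → replaces 3 → [1, 2, 5, 13, 15]
Longest strictly increasing subsequence has length 5, so deletions = 13 − 5 = 8.

8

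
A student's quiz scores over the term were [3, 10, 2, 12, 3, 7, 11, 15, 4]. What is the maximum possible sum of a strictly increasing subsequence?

Let S[i] be the best sum of a strictly increasing subsequence ending at i:
i:      1  2  3  4  5  6  7  8  9
a[i]:   3 10  2 12  3  7 11 15  4
S:      3 13  2 25  5 12 24 40  9
Maximum is 40 (e.g. 3 + 10 + 12 + 15).

40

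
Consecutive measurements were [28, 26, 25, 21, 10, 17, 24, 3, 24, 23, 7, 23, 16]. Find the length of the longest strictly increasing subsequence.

3

Track the smallest tail for each achievable length (strict):
28 → extends → [28]
26 → replaces 28 → [26]
25 → replaces 26 → [25]
21 → replaces 25 → [21]
10 → replaces 21 → [10]
17 → extends → [10, 17]
24 → extends → [10, 17, 24]
3 → replaces 10 → [3, 17, 24]
24 → already a tail → [3, 17, 24]
23 → replaces 24 → [3, 17, 23]
7 → replaces 17 → [3, 7, 23]
23 → already a tail → [3, 7, 23]
16 → replaces 23 → [3, 7, 16]
Three tails, so the longest strictly increasing subsequence has length 3 (e.g. 10, 17, 24).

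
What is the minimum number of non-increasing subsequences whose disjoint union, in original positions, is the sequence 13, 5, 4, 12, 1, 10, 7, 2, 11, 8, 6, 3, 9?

4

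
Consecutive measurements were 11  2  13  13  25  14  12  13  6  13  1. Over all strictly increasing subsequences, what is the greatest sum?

49

Let S[i] be the best sum of a strictly increasing subsequence ending at i:
i:      1  2  3  4  5  6  7  8  9 10 11
a[i]:  11  2 13 13 25 14 12 13  6 13  1
S:     11  2 24 24 49 38 23 36  8 36  1
Maximum is 49 (e.g. 11 + 13 + 25).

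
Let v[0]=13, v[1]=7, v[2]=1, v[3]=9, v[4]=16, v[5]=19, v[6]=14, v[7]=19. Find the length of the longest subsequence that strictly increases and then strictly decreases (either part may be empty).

inc[i] = longest strictly increasing subsequence ending at i; dec[i] = longest strictly decreasing subsequence starting at i:
i:      0  1  2  3  4  5  6  7
v[i]:  13  7  1  9 16 19 14 19
inc:    1  1  1  2  3  4  3  4
dec:    3  2  1  1  2  2  1  1
Best peak at i=5 (value 19): inc=4, dec=2, length 4+2−1 = 5.

5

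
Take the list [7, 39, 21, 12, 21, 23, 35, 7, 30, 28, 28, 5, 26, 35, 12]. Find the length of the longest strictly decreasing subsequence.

6

Let dp[i] be the longest strictly decreasing subsequence ending at i:
i:      1  2  3  4  5  6  7  8  9 10 11 12 13 14 15
a[i]:   7 39 21 12 21 23 35  7 30 28 28  5 26 35 12
dp:     1  1  2  3  2  2  2  4  3  4  4  5  5  2  6
Maximum is 6.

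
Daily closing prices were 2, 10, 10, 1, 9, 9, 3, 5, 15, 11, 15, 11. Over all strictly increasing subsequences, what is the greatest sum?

38

Let S[i] be the best sum of a strictly increasing subsequence ending at i:
i:      1  2  3  4  5  6  7  8  9 10 11 12
a[i]:   2 10 10  1  9  9  3  5 15 11 15 11
S:      2 12 12  1 11 11  5 10 27 23 38 23
Maximum is 38 (e.g. 2 + 10 + 11 + 15).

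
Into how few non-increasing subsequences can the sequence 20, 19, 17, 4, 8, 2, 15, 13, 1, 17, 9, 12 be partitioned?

Place each on the leftmost legal pile:
20 → new pile 1 (tops now [20])
19 → pile 1 (tops now [19])
17 → pile 1 (tops now [17])
4 → pile 1 (tops now [4])
8 → new pile 2 (tops now [4, 8])
2 → pile 1 (tops now [2, 8])
15 → new pile 3 (tops now [2, 8, 15])
13 → pile 3 (tops now [2, 8, 13])
1 → pile 1 (tops now [1, 8, 13])
17 → new pile 4 (tops now [1, 8, 13, 17])
9 → pile 3 (tops now [1, 8, 9, 17])
12 → pile 4 (tops now [1, 8, 9, 12])
Four piles.

4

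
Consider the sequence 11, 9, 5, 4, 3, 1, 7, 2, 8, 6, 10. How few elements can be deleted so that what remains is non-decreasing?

Fewest deletions = n − (longest non-decreasing subsequence).
i:      1  2  3  4  5  6  7  8  9 10 11
a[i]:  11  9  5  4  3  1  7  2  8  6 10
dp:     1  1  1  1  1  1  2  2  3  3  4
max dp = 4, so deletions = 11 − 4 = 7.

7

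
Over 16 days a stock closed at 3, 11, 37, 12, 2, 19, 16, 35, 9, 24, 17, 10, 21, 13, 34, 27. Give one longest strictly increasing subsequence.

Patience tails give the LIS length; then backtrack through the dp parents:
3 → extends → [3]
11 → extends → [3, 11]
37 → extends → [3, 11, 37]
12 → replaces 37 → [3, 11, 12]
2 → replaces 3 → [2, 11, 12]
19 → extends → [2, 11, 12, 19]
16 → replaces 19 → [2, 11, 12, 16]
35 → extends → [2, 11, 12, 16, 35]
9 → replaces 11 → [2, 9, 12, 16, 35]
24 → replaces 35 → [2, 9, 12, 16, 24]
17 → replaces 24 → [2, 9, 12, 16, 17]
10 → replaces 12 → [2, 9, 10, 16, 17]
21 → extends → [2, 9, 10, 16, 17, 21]
13 → replaces 16 → [2, 9, 10, 13, 17, 21]
34 → extends → [2, 9, 10, 13, 17, 21, 34]
27 → replaces 34 → [2, 9, 10, 13, 17, 21, 27]
Length 7; one witness is 3, 11, 12, 16, 17, 21, 34.

3, 11, 12, 16, 17, 21, 34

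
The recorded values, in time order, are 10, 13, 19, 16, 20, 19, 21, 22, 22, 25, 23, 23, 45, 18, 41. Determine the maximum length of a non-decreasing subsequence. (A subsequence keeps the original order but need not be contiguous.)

10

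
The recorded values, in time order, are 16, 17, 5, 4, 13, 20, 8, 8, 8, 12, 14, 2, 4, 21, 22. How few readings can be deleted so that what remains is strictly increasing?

9

Fewest deletions = n − (longest strictly increasing subsequence).
i:      1  2  3  4  5  6  7  8  9 10 11 12 13 14 15
a[i]:  16 17  5  4 13 20  8  8  8 12 14  2  4 21 22
dp:     1  2  1  1  2  3  2  2  2  3  4  1  2  5  6
max dp = 6, so deletions = 15 − 6 = 9.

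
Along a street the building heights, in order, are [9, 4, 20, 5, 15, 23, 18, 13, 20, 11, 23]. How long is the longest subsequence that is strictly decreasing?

Negate each value so 'decreasing' becomes 'increasing', then run patience tails on the negated sequence:
-9 → extends → [-9]
-4 → extends → [-9, -4]
-20 → replaces -9 → [-20, -4]
-5 → replaces -4 → [-20, -5]
-15 → replaces -5 → [-20, -15]
-23 → replaces -20 → [-23, -15]
-18 → replaces -15 → [-23, -18]
-13 → extends → [-23, -18, -13]
-20 → replaces -18 → [-23, -20, -13]
-11 → extends → [-23, -20, -13, -11]
-23 → already a tail → [-23, -20, -13, -11]
Four tails, so the longest strictly decreasing subsequence of the original has length 4.

4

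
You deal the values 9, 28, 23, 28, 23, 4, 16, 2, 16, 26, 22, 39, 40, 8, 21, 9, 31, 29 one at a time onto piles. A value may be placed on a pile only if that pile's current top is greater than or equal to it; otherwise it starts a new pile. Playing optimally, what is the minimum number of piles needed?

5

The minimum number of non-increasing subsequences covering a sequence equals the length of its longest strictly increasing subsequence.
LIS length is 5 (e.g. 9, 23, 28, 39, 40), so 5 piles are needed.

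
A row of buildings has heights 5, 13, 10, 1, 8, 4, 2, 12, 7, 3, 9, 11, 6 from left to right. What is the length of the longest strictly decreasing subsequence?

5

Let dp[i] be the longest strictly decreasing subsequence ending at i:
i:      1  2  3  4  5  6  7  8  9 10 11 12 13
a[i]:   5 13 10  1  8  4  2 12  7  3  9 11  6
dp:     1  1  2  3  3  4  5  2  4  5  3  3  5
Maximum is 5.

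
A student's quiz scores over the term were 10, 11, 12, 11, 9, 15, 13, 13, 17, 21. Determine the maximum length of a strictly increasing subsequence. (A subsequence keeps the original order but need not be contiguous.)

Track the smallest tail for each achievable length (strict):
10 → extends → [10]
11 → extends → [10, 11]
12 → extends → [10, 11, 12]
11 → already a tail → [10, 11, 12]
9 → replaces 10 → [9, 11, 12]
15 → extends → [9, 11, 12, 15]
13 → replaces 15 → [9, 11, 12, 13]
13 → already a tail → [9, 11, 12, 13]
17 → extends → [9, 11, 12, 13, 17]
21 → extends → [9, 11, 12, 13, 17, 21]
Six tails, so the longest strictly increasing subsequence has length 6 (e.g. 10, 11, 12, 15, 17, 21).

6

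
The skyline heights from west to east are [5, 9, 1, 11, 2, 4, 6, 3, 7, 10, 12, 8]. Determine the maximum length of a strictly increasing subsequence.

Let dp[i] be the length of the longest such subsequence ending at index i:
i:      1  2  3  4  5  6  7  8  9 10 11 12
a[i]:   5  9  1 11  2  4  6  3  7 10 12  8
dp:     1  2  1  3  2  3  4  3  5  6  7  6
Maximum dp value is 7.

7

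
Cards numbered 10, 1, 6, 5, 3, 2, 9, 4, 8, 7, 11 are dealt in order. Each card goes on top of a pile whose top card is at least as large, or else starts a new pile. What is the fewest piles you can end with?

5

Place each on the leftmost legal pile:
10 → new pile 1 (tops now [10])
1 → pile 1 (tops now [1])
6 → new pile 2 (tops now [1, 6])
5 → pile 2 (tops now [1, 5])
3 → pile 2 (tops now [1, 3])
2 → pile 2 (tops now [1, 2])
9 → new pile 3 (tops now [1, 2, 9])
4 → pile 3 (tops now [1, 2, 4])
8 → new pile 4 (tops now [1, 2, 4, 8])
7 → pile 4 (tops now [1, 2, 4, 7])
11 → new pile 5 (tops now [1, 2, 4, 7, 11])
Five piles.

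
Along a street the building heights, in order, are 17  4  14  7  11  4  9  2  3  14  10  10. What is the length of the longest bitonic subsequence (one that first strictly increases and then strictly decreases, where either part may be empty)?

inc[i] = longest strictly increasing subsequence ending at i; dec[i] = longest strictly decreasing subsequence starting at i:
i:      1  2  3  4  5  6  7  8  9 10 11 12
a[i]:  17  4 14  7 11  4  9  2  3 14 10 10
inc:    1  1  2  2  3  1  3  1  2  4  4  4
dec:    5  2  4  3  3  2  2  1  1  2  1  1
Best peak at i=1 (value 17): inc=1, dec=5, length 1+5−1 = 5.

5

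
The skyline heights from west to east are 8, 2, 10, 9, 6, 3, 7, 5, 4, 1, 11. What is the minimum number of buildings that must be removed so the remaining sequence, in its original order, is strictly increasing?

Fewest deletions = n − (longest strictly increasing subsequence).
Patience tails:
8 → extends → [8]
2 → replaces 8 → [2]
10 → extends → [2, 10]
9 → replaces 10 → [2, 9]
6 → replaces 9 → [2, 6]
3 → replaces 6 → [2, 3]
7 → extends → [2, 3, 7]
5 → replaces 7 → [2, 3, 5]
4 → replaces 5 → [2, 3, 4]
1 → replaces 2 → [1, 3, 4]
11 → extends → [1, 3, 4, 11]
Longest strictly increasing subsequence has length 4, so deletions = 11 − 4 = 7.

7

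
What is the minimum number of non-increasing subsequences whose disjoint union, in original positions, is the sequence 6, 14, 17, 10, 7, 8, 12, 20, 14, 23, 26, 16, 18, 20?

Place each on the leftmost legal pile:
6 → new pile 1 (tops now [6])
14 → new pile 2 (tops now [6, 14])
17 → new pile 3 (tops now [6, 14, 17])
10 → pile 2 (tops now [6, 10, 17])
7 → pile 2 (tops now [6, 7, 17])
8 → pile 3 (tops now [6, 7, 8])
12 → new pile 4 (tops now [6, 7, 8, 12])
20 → new pile 5 (tops now [6, 7, 8, 12, 20])
14 → pile 5 (tops now [6, 7, 8, 12, 14])
23 → new pile 6 (tops now [6, 7, 8, 12, 14, 23])
26 → new pile 7 (tops now [6, 7, 8, 12, 14, 23, 26])
16 → pile 6 (tops now [6, 7, 8, 12, 14, 16, 26])
18 → pile 7 (tops now [6, 7, 8, 12, 14, 16, 18])
20 → new pile 8 (tops now [6, 7, 8, 12, 14, 16, 18, 20])
Eight piles.

8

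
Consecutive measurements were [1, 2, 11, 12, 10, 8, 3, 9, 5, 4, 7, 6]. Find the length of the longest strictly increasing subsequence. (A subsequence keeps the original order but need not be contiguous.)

5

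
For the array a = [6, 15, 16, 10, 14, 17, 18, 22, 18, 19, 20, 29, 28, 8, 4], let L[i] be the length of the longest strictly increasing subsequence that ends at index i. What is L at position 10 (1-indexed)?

6

dp[i] = 1 + max{dp[j] : j<i, a[j]<a[i]} (or 1 if no such j):
i:      1  2  3  4  5  6  7  8  9 10 11 12 13 14 15
a[i]:   6 15 16 10 14 17 18 22 18 19 20 29 28  8  4
dp:     1  2  3  2  3  4  5  6  5  6  7  8  8  2  1
At index 10 the value is 6.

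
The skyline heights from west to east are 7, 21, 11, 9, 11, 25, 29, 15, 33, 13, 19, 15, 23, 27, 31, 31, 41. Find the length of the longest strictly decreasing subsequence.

3

Let dp[i] be the longest strictly decreasing subsequence ending at i:
i:      1  2  3  4  5  6  7  8  9 10 11 12 13 14 15 16 17
a[i]:   7 21 11  9 11 25 29 15 33 13 19 15 23 27 31 31 41
dp:     1  1  2  3  2  1  1  2  1  3  2  3  2  2  2  2  1
Maximum is 3.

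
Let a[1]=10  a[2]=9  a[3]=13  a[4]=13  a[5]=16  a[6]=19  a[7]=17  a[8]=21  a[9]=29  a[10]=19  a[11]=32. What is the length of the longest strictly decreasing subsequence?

2

Let dp[i] be the longest strictly decreasing subsequence ending at i:
i:      1  2  3  4  5  6  7  8  9 10 11
a[i]:  10  9 13 13 16 19 17 21 29 19 32
dp:     1  2  1  1  1  1  2  1  1  2  1
Maximum is 2.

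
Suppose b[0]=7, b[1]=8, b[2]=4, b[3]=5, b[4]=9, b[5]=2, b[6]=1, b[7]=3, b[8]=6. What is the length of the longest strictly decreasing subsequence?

4

Negate each value so 'decreasing' becomes 'increasing', then run patience tails on the negated sequence:
-7 → extends → [-7]
-8 → replaces -7 → [-8]
-4 → extends → [-8, -4]
-5 → replaces -4 → [-8, -5]
-9 → replaces -8 → [-9, -5]
-2 → extends → [-9, -5, -2]
-1 → extends → [-9, -5, -2, -1]
-3 → replaces -2 → [-9, -5, -3, -1]
-6 → replaces -5 → [-9, -6, -3, -1]
Four tails, so the longest strictly decreasing subsequence of the original has length 4.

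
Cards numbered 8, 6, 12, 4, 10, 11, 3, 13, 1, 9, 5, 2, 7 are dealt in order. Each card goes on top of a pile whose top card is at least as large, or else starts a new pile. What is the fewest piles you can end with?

4

Place each on the leftmost legal pile:
8 → new pile 1 (tops now [8])
6 → pile 1 (tops now [6])
12 → new pile 2 (tops now [6, 12])
4 → pile 1 (tops now [4, 12])
10 → pile 2 (tops now [4, 10])
11 → new pile 3 (tops now [4, 10, 11])
3 → pile 1 (tops now [3, 10, 11])
13 → new pile 4 (tops now [3, 10, 11, 13])
1 → pile 1 (tops now [1, 10, 11, 13])
9 → pile 2 (tops now [1, 9, 11, 13])
5 → pile 2 (tops now [1, 5, 11, 13])
2 → pile 2 (tops now [1, 2, 11, 13])
7 → pile 3 (tops now [1, 2, 7, 13])
Four piles.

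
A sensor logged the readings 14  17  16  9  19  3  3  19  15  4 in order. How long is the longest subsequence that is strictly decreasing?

4

Negate each value so 'decreasing' becomes 'increasing', then run patience tails on the negated sequence:
-14 → extends → [-14]
-17 → replaces -14 → [-17]
-16 → extends → [-17, -16]
-9 → extends → [-17, -16, -9]
-19 → replaces -17 → [-19, -16, -9]
-3 → extends → [-19, -16, -9, -3]
-3 → already a tail → [-19, -16, -9, -3]
-19 → already a tail → [-19, -16, -9, -3]
-15 → replaces -9 → [-19, -16, -15, -3]
-4 → replaces -3 → [-19, -16, -15, -4]
Four tails, so the longest strictly decreasing subsequence of the original has length 4.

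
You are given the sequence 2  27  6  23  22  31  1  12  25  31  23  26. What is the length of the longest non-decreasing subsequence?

Track the smallest tail for each achievable length (allowing ties):
2 → extends → [2]
27 → extends → [2, 27]
6 → replaces 27 → [2, 6]
23 → extends → [2, 6, 23]
22 → replaces 23 → [2, 6, 22]
31 → extends → [2, 6, 22, 31]
1 → replaces 2 → [1, 6, 22, 31]
12 → replaces 22 → [1, 6, 12, 31]
25 → replaces 31 → [1, 6, 12, 25]
31 → extends → [1, 6, 12, 25, 31]
23 → replaces 25 → [1, 6, 12, 23, 31]
26 → replaces 31 → [1, 6, 12, 23, 26]
Five tails, so the longest non-decreasing subsequence has length 5 (e.g. 2, 6, 23, 31, 31).

5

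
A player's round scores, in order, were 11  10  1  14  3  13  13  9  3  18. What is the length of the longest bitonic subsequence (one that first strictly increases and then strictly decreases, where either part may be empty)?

5

inc[i] = longest strictly increasing subsequence ending at i; dec[i] = longest strictly decreasing subsequence starting at i:
i:      1  2  3  4  5  6  7  8  9 10
a[i]:  11 10  1 14  3 13 13  9  3 18
inc:    1  1  1  2  2  3  3  3  2  4
dec:    4  3  1  4  1  3  3  2  1  1
Best peak at i=4 (value 14): inc=2, dec=4, length 2+4−1 = 5.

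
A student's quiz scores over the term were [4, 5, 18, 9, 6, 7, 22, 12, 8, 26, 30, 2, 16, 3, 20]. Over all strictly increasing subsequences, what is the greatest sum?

Let S[i] be the best sum of a strictly increasing subsequence ending at i:
i:       1   2   3   4   5   6   7   8   9  10  11  12  13  14  15
a[i]:    4   5  18   9   6   7  22  12   8  26  30   2  16   3  20
S:       4   9  27  18  15  22  49  34  30  75 105   2  50   5  70
Maximum is 105 (e.g. 4 + 5 + 18 + 22 + 26 + 30).

105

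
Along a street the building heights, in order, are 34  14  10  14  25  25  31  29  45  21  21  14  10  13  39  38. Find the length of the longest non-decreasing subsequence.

6

Track the smallest tail for each achievable length (allowing ties):
34 → extends → [34]
14 → replaces 34 → [14]
10 → replaces 14 → [10]
14 → extends → [10, 14]
25 → extends → [10, 14, 25]
25 → extends → [10, 14, 25, 25]
31 → extends → [10, 14, 25, 25, 31]
29 → replaces 31 → [10, 14, 25, 25, 29]
45 → extends → [10, 14, 25, 25, 29, 45]
21 → replaces 25 → [10, 14, 21, 25, 29, 45]
21 → replaces 25 → [10, 14, 21, 21, 29, 45]
14 → replaces 21 → [10, 14, 14, 21, 29, 45]
10 → replaces 14 → [10, 10, 14, 21, 29, 45]
13 → replaces 14 → [10, 10, 13, 21, 29, 45]
39 → replaces 45 → [10, 10, 13, 21, 29, 39]
38 → replaces 39 → [10, 10, 13, 21, 29, 38]
Six tails, so the longest non-decreasing subsequence has length 6 (e.g. 14, 14, 25, 25, 31, 45).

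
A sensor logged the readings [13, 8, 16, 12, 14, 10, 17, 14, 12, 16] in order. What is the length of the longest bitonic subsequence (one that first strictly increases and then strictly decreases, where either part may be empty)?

6

inc[i] = longest strictly increasing subsequence ending at i; dec[i] = longest strictly decreasing subsequence starting at i:
i:      1  2  3  4  5  6  7  8  9 10
a[i]:  13  8 16 12 14 10 17 14 12 16
inc:    1  1  2  2  3  2  4  3  3  4
dec:    3  1  3  2  2  1  3  2  1  1
Best peak at i=7 (value 17): inc=4, dec=3, length 4+3−1 = 6.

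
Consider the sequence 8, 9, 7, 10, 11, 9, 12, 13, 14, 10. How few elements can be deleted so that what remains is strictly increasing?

Fewest deletions = n − (longest strictly increasing subsequence).
i:      1  2  3  4  5  6  7  8  9 10
a[i]:   8  9  7 10 11  9 12 13 14 10
dp:     1  2  1  3  4  2  5  6  7  3
max dp = 7, so deletions = 10 − 7 = 3.

3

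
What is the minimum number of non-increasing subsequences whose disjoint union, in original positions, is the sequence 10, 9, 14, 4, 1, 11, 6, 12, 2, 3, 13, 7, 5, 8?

The minimum number of non-increasing subsequences covering a sequence equals the length of its longest strictly increasing subsequence.
LIS length is 5 (e.g. 1, 2, 3, 7, 8), so 5 piles are needed.

5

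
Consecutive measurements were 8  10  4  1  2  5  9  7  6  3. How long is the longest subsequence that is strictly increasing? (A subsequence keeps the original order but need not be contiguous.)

4

Track the smallest tail for each achievable length (strict):
8 → extends → [8]
10 → extends → [8, 10]
4 → replaces 8 → [4, 10]
1 → replaces 4 → [1, 10]
2 → replaces 10 → [1, 2]
5 → extends → [1, 2, 5]
9 → extends → [1, 2, 5, 9]
7 → replaces 9 → [1, 2, 5, 7]
6 → replaces 7 → [1, 2, 5, 6]
3 → replaces 5 → [1, 2, 3, 6]
Four tails, so the longest strictly increasing subsequence has length 4 (e.g. 1, 2, 5, 9).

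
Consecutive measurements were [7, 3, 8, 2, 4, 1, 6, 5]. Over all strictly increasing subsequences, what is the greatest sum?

Let S[i] be the best sum of a strictly increasing subsequence ending at i:
i:      1  2  3  4  5  6  7  8
a[i]:   7  3  8  2  4  1  6  5
S:      7  3 15  2  7  1 13 12
Maximum is 15 (e.g. 7 + 8).

15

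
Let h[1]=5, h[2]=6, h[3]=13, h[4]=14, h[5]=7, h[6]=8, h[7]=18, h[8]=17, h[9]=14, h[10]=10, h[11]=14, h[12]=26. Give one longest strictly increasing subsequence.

5, 6, 7, 8, 10, 14, 26

Patience tails give the LIS length; then backtrack through the dp parents:
5 → extends → [5]
6 → extends → [5, 6]
13 → extends → [5, 6, 13]
14 → extends → [5, 6, 13, 14]
7 → replaces 13 → [5, 6, 7, 14]
8 → replaces 14 → [5, 6, 7, 8]
18 → extends → [5, 6, 7, 8, 18]
17 → replaces 18 → [5, 6, 7, 8, 17]
14 → replaces 17 → [5, 6, 7, 8, 14]
10 → replaces 14 → [5, 6, 7, 8, 10]
14 → extends → [5, 6, 7, 8, 10, 14]
26 → extends → [5, 6, 7, 8, 10, 14, 26]
Length 7; one witness is 5, 6, 7, 8, 10, 14, 26.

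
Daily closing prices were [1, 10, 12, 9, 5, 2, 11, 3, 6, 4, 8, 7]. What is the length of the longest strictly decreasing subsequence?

Let dp[i] be the longest strictly decreasing subsequence ending at i:
i:      1  2  3  4  5  6  7  8  9 10 11 12
a[i]:   1 10 12  9  5  2 11  3  6  4  8  7
dp:     1  1  1  2  3  4  2  4  3  4  3  4
Maximum is 4.

4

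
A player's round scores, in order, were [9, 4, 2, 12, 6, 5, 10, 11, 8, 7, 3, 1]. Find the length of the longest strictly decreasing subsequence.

Let dp[i] be the longest strictly decreasing subsequence ending at i:
i:      1  2  3  4  5  6  7  8  9 10 11 12
a[i]:   9  4  2 12  6  5 10 11  8  7  3  1
dp:     1  2  3  1  2  3  2  2  3  4  5  6
Maximum is 6.

6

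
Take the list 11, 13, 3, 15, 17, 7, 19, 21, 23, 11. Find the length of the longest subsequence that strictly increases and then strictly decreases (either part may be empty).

8

inc[i] = longest strictly increasing subsequence ending at i; dec[i] = longest strictly decreasing subsequence starting at i:
i:      1  2  3  4  5  6  7  8  9 10
a[i]:  11 13  3 15 17  7 19 21 23 11
inc:    1  2  1  3  4  2  5  6  7  3
dec:    2  2  1  2  2  1  2  2  2  1
Best peak at i=9 (value 23): inc=7, dec=2, length 7+2−1 = 8.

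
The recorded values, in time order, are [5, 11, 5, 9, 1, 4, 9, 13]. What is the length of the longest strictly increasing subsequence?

4

Track the smallest tail for each achievable length (strict):
5 → extends → [5]
11 → extends → [5, 11]
5 → already a tail → [5, 11]
9 → replaces 11 → [5, 9]
1 → replaces 5 → [1, 9]
4 → replaces 9 → [1, 4]
9 → extends → [1, 4, 9]
13 → extends → [1, 4, 9, 13]
Four tails, so the longest strictly increasing subsequence has length 4 (e.g. 1, 4, 9, 13).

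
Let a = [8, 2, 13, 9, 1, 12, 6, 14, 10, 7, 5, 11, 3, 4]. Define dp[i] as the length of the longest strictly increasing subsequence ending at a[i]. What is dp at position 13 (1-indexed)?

2

dp[i] = 1 + max{dp[j] : j<i, a[j]<a[i]} (or 1 if no such j):
i:      1  2  3  4  5  6  7  8  9 10 11 12 13 14
a[i]:   8  2 13  9  1 12  6 14 10  7  5 11  3  4
dp:     1  1  2  2  1  3  2  4  3  3  2  4  2  3
At index 13 the value is 2.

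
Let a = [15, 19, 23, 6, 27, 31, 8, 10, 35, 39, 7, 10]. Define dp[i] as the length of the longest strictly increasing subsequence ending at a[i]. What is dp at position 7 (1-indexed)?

2

dp[i] = 1 + max{dp[j] : j<i, a[j]<a[i]} (or 1 if no such j):
i:      1  2  3  4  5  6  7  8  9 10 11 12
a[i]:  15 19 23  6 27 31  8 10 35 39  7 10
dp:     1  2  3  1  4  5  2  3  6  7  2  3
At index 7 the value is 2.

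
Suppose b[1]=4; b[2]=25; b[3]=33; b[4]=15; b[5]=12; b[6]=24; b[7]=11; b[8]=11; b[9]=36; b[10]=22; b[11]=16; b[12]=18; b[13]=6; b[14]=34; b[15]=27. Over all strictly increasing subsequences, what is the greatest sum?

Let S[i] be the best sum of a strictly increasing subsequence ending at i:
i:      1  2  3  4  5  6  7  8  9 10 11 12 13 14 15
b[i]:   4 25 33 15 12 24 11 11 36 22 16 18  6 34 27
S:      4 29 62 19 16 43 15 15 98 41 35 53 10 96 80
Maximum is 98 (e.g. 4 + 25 + 33 + 36).

98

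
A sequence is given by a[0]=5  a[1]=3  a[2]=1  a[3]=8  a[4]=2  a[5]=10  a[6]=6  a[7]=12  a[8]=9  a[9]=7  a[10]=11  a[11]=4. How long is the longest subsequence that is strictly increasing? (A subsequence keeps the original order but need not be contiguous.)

Let dp[i] be the length of the longest such subsequence ending at index i:
i:      0  1  2  3  4  5  6  7  8  9 10 11
a[i]:   5  3  1  8  2 10  6 12  9  7 11  4
dp:     1  1  1  2  2  3  3  4  4  4  5  3
Maximum dp value is 5.

5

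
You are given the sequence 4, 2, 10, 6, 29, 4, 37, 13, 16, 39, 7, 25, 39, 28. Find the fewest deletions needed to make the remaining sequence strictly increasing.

Fewest deletions = n − (longest strictly increasing subsequence).
i:      1  2  3  4  5  6  7  8  9 10 11 12 13 14
a[i]:   4  2 10  6 29  4 37 13 16 39  7 25 39 28
dp:     1  1  2  2  3  2  4  3  4  5  3  5  6  6
max dp = 6, so deletions = 14 − 6 = 8.

8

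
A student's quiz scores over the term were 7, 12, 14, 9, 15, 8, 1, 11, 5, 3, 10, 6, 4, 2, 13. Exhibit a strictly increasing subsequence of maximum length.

Patience tails give the LIS length; then backtrack through the dp parents:
7 → extends → [7]
12 → extends → [7, 12]
14 → extends → [7, 12, 14]
9 → replaces 12 → [7, 9, 14]
15 → extends → [7, 9, 14, 15]
8 → replaces 9 → [7, 8, 14, 15]
1 → replaces 7 → [1, 8, 14, 15]
11 → replaces 14 → [1, 8, 11, 15]
5 → replaces 8 → [1, 5, 11, 15]
3 → replaces 5 → [1, 3, 11, 15]
10 → replaces 11 → [1, 3, 10, 15]
6 → replaces 10 → [1, 3, 6, 15]
4 → replaces 6 → [1, 3, 4, 15]
2 → replaces 3 → [1, 2, 4, 15]
13 → replaces 15 → [1, 2, 4, 13]
Length 4; one witness is 7, 12, 14, 15.

7, 12, 14, 15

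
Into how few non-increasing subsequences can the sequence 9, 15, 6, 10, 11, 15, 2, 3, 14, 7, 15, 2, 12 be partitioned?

5

The minimum number of non-increasing subsequences covering a sequence equals the length of its longest strictly increasing subsequence.
LIS length is 5 (e.g. 9, 10, 11, 14, 15), so 5 piles are needed.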